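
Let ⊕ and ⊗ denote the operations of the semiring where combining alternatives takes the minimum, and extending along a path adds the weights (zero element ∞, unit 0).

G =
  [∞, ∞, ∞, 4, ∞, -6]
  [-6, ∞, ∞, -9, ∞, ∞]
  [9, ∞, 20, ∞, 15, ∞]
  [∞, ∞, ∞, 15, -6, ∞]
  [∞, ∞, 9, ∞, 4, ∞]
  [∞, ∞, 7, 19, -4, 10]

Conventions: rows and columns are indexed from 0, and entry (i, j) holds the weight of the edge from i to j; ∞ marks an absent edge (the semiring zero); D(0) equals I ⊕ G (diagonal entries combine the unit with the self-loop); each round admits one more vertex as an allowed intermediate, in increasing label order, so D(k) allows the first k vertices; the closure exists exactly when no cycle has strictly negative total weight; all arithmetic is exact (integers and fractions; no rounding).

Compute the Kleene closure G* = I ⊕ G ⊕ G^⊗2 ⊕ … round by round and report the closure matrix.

D(0):
  [0, ∞, ∞, 4, ∞, -6]
  [-6, 0, ∞, -9, ∞, ∞]
  [9, ∞, 0, ∞, 15, ∞]
  [∞, ∞, ∞, 0, -6, ∞]
  [∞, ∞, 9, ∞, 0, ∞]
  [∞, ∞, 7, 19, -4, 0]
D(1):
  [0, ∞, ∞, 4, ∞, -6]
  [-6, 0, ∞, -9, ∞, -12]
  [9, ∞, 0, 13, 15, 3]
  [∞, ∞, ∞, 0, -6, ∞]
  [∞, ∞, 9, ∞, 0, ∞]
  [∞, ∞, 7, 19, -4, 0]
D(2):
  [0, ∞, ∞, 4, ∞, -6]
  [-6, 0, ∞, -9, ∞, -12]
  [9, ∞, 0, 13, 15, 3]
  [∞, ∞, ∞, 0, -6, ∞]
  [∞, ∞, 9, ∞, 0, ∞]
  [∞, ∞, 7, 19, -4, 0]
D(3):
  [0, ∞, ∞, 4, ∞, -6]
  [-6, 0, ∞, -9, ∞, -12]
  [9, ∞, 0, 13, 15, 3]
  [∞, ∞, ∞, 0, -6, ∞]
  [18, ∞, 9, 22, 0, 12]
  [16, ∞, 7, 19, -4, 0]
D(4):
  [0, ∞, ∞, 4, -2, -6]
  [-6, 0, ∞, -9, -15, -12]
  [9, ∞, 0, 13, 7, 3]
  [∞, ∞, ∞, 0, -6, ∞]
  [18, ∞, 9, 22, 0, 12]
  [16, ∞, 7, 19, -4, 0]
D(5):
  [0, ∞, 7, 4, -2, -6]
  [-6, 0, -6, -9, -15, -12]
  [9, ∞, 0, 13, 7, 3]
  [12, ∞, 3, 0, -6, 6]
  [18, ∞, 9, 22, 0, 12]
  [14, ∞, 5, 18, -4, 0]
D(6):
  [0, ∞, -1, 4, -10, -6]
  [-6, 0, -7, -9, -16, -12]
  [9, ∞, 0, 13, -1, 3]
  [12, ∞, 3, 0, -6, 6]
  [18, ∞, 9, 22, 0, 12]
  [14, ∞, 5, 18, -4, 0]
Answer: G* = [[0, ∞, -1, 4, -10, -6], [-6, 0, -7, -9, -16, -12], [9, ∞, 0, 13, -1, 3], [12, ∞, 3, 0, -6, 6], [18, ∞, 9, 22, 0, 12], [14, ∞, 5, 18, -4, 0]]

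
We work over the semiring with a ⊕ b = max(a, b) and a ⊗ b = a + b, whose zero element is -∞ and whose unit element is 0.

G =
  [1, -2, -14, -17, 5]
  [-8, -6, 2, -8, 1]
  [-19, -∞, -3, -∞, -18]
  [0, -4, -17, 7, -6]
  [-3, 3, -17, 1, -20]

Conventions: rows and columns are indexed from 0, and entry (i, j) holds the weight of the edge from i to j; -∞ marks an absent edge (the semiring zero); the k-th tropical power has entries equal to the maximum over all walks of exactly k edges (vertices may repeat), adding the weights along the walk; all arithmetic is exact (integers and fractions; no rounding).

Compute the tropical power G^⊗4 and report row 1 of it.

G^⊗2:
  [2, 8, 0, 6, 6]
  [-2, 4, -1, 2, -3]
  [-18, -15, -6, -17, -14]
  [7, 3, -2, 14, 5]
  [1, -3, 5, 8, 4]
G^⊗3:
  [6, 9, 10, 13, 9]
  [2, 0, 6, 9, 5]
  [-17, -11, -9, -10, -13]
  [14, 10, 5, 21, 12]
  [8, 7, 2, 15, 6]
G^⊗4:
  [13, 12, 11, 20, 11]
  [9, 8, 3, 16, 7]
  [-10, -10, -9, -3, -10]
  [21, 17, 12, 28, 19]
  [15, 11, 9, 22, 13]
Answer: row 1 of G^⊗4 = [9, 8, 3, 16, 7]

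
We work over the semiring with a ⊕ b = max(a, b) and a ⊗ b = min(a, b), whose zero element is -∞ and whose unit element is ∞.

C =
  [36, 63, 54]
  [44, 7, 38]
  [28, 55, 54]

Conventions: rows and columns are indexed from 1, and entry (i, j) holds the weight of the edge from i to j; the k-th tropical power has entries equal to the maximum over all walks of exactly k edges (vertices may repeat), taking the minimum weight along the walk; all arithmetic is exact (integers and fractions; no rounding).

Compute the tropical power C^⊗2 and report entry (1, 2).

C^⊗2:
  [44, 54, 54]
  [36, 44, 44]
  [44, 54, 54]
Key observation: the optimum is the walk 1->3->2, with weight 54 min 55 = 54.
Optimal value attained by: walk 1->3->2.
Answer: (C^⊗2)[1][2] = 54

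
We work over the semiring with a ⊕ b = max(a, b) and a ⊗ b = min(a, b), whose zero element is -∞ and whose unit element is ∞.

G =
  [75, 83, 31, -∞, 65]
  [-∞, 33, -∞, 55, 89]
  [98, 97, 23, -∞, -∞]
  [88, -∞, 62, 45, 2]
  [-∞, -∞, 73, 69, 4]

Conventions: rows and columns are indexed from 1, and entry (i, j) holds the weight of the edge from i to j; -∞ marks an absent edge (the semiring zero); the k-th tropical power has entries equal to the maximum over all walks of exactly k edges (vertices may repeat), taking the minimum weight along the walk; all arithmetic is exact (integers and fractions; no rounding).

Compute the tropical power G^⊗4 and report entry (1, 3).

G^⊗2:
  [75, 75, 65, 65, 83]
  [55, 33, 73, 69, 33]
  [75, 83, 31, 55, 89]
  [75, 83, 45, 45, 65]
  [73, 73, 62, 45, 4]
G^⊗3:
  [75, 75, 73, 69, 75]
  [73, 73, 62, 45, 55]
  [75, 75, 73, 69, 83]
  [75, 75, 65, 65, 83]
  [73, 73, 45, 55, 73]
G^⊗4:
  [75, 75, 73, 69, 75]
  [73, 73, 55, 55, 73]
  [75, 75, 73, 69, 75]
  [75, 75, 73, 69, 75]
  [73, 73, 73, 69, 73]
Key observation: the optimum is the walk 1->1->2->5->3, with weight 75 min 83 min 89 min 73 = 73.
Optimal value attained by: walk 1->1->2->5->3.
Answer: (G^⊗4)[1][3] = 73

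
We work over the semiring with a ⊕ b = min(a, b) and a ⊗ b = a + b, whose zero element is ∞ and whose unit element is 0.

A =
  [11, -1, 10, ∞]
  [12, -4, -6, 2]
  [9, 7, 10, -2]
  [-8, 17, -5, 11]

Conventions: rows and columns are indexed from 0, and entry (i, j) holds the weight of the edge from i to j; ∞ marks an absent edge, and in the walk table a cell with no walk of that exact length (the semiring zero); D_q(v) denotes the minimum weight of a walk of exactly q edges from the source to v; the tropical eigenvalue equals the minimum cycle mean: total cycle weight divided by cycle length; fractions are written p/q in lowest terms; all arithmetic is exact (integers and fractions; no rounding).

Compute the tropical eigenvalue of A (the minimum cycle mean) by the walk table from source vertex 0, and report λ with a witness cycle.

q=0: [0, ∞, ∞, ∞]
q=1: [11, -1, 10, ∞]
q=2: [11, -5, -7, 1]
q=3: [-7, -9, -11, -9]
q=4: [-17, -13, -15, -13]
Optimal cycle mean attained by: cycle 0->1->2->3->0, total (-1) + (-6) + (-2) + (-8), length 4.
Answer: λ = -17/4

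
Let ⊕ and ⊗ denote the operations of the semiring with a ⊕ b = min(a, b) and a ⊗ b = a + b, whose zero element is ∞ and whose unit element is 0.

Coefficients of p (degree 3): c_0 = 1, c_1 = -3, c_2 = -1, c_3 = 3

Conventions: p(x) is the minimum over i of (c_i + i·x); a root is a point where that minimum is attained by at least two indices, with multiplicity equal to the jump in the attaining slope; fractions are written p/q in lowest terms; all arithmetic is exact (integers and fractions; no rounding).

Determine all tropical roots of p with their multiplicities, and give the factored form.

hull edge (i=0, c=1) to (i=1, c=-3): slope -4, span 1
hull edge (i=1, c=-3) to (i=2, c=-1): slope 2, span 1
hull edge (i=2, c=-1) to (i=3, c=3): slope 4, span 1
Factored form: p(x) = 3 ⊗ (x ⊕ (-4)) ⊗ (x ⊕ (-2)) ⊗ (x ⊕ 4)
Answer: roots = -4 (mult 1), -2 (mult 1), 4 (mult 1)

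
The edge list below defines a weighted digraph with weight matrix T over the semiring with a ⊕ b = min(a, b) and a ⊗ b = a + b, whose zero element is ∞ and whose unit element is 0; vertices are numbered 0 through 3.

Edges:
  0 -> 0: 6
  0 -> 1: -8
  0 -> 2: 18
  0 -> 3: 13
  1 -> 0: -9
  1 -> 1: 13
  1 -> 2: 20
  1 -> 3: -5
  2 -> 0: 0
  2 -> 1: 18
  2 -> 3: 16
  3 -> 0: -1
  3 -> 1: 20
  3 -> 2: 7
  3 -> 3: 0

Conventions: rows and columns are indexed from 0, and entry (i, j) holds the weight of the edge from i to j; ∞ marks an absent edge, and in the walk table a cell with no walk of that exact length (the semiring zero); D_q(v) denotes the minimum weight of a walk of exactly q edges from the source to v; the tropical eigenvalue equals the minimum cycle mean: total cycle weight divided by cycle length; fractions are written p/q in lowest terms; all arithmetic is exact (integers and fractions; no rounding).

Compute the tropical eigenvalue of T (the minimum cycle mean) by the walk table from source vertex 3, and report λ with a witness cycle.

q=0: [∞, ∞, ∞, 0]
q=1: [-1, 20, 7, 0]
q=2: [-1, -9, 7, 0]
q=3: [-18, -9, 7, -14]
q=4: [-18, -26, -7, -14]
Optimal cycle mean attained by: cycle 0->1->0, total (-8) + (-9), length 2.
Answer: λ = -17/2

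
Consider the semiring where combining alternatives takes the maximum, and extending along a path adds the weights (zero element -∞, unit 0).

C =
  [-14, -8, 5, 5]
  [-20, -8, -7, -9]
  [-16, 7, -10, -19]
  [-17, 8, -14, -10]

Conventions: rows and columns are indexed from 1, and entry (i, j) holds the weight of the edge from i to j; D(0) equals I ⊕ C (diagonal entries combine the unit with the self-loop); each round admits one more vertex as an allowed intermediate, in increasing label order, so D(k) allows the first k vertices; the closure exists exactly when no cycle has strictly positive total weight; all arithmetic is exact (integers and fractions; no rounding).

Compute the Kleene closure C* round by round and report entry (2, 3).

D(0):
  [0, -8, 5, 5]
  [-20, 0, -7, -9]
  [-16, 7, 0, -19]
  [-17, 8, -14, 0]
D(1):
  [0, -8, 5, 5]
  [-20, 0, -7, -9]
  [-16, 7, 0, -11]
  [-17, 8, -12, 0]
D(2):
  [0, -8, 5, 5]
  [-20, 0, -7, -9]
  [-13, 7, 0, -2]
  [-12, 8, 1, 0]
D(3):
  [0, 12, 5, 5]
  [-20, 0, -7, -9]
  [-13, 7, 0, -2]
  [-12, 8, 1, 0]
D(4):
  [0, 13, 6, 5]
  [-20, 0, -7, -9]
  [-13, 7, 0, -2]
  [-12, 8, 1, 0]
Answer: C*[2][3] = -7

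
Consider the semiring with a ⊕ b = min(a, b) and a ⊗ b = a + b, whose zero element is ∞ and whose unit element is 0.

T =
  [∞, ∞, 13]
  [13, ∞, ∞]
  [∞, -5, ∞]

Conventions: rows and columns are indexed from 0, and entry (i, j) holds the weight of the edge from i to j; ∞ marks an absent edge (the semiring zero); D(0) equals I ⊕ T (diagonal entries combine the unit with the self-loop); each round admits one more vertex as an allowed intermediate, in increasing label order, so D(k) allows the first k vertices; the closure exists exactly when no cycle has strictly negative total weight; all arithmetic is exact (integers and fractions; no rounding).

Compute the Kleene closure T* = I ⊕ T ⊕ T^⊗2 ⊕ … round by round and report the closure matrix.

D(0):
  [0, ∞, 13]
  [13, 0, ∞]
  [∞, -5, 0]
D(1):
  [0, ∞, 13]
  [13, 0, 26]
  [∞, -5, 0]
D(2):
  [0, ∞, 13]
  [13, 0, 26]
  [8, -5, 0]
D(3):
  [0, 8, 13]
  [13, 0, 26]
  [8, -5, 0]
Answer: T* = [[0, 8, 13], [13, 0, 26], [8, -5, 0]]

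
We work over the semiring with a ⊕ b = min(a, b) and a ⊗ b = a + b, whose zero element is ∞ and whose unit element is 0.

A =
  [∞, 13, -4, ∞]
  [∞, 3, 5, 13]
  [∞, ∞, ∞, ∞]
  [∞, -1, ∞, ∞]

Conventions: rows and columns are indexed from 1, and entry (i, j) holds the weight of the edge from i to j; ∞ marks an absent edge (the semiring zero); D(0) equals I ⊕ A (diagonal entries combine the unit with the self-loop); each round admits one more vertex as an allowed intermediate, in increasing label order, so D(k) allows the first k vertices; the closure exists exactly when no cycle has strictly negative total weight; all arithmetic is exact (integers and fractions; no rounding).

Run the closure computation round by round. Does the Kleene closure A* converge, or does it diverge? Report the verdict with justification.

D(0):
  [0, 13, -4, ∞]
  [∞, 0, 5, 13]
  [∞, ∞, 0, ∞]
  [∞, -1, ∞, 0]
D(1):
  [0, 13, -4, ∞]
  [∞, 0, 5, 13]
  [∞, ∞, 0, ∞]
  [∞, -1, ∞, 0]
D(2):
  [0, 13, -4, 26]
  [∞, 0, 5, 13]
  [∞, ∞, 0, ∞]
  [∞, -1, 4, 0]
D(3):
  [0, 13, -4, 26]
  [∞, 0, 5, 13]
  [∞, ∞, 0, ∞]
  [∞, -1, 4, 0]
D(4):
  [0, 13, -4, 26]
  [∞, 0, 5, 13]
  [∞, ∞, 0, ∞]
  [∞, -1, 4, 0]
Key observation: every diagonal entry stays at the unit through all rounds, so no improving cycle exists.
Answer: CONVERGES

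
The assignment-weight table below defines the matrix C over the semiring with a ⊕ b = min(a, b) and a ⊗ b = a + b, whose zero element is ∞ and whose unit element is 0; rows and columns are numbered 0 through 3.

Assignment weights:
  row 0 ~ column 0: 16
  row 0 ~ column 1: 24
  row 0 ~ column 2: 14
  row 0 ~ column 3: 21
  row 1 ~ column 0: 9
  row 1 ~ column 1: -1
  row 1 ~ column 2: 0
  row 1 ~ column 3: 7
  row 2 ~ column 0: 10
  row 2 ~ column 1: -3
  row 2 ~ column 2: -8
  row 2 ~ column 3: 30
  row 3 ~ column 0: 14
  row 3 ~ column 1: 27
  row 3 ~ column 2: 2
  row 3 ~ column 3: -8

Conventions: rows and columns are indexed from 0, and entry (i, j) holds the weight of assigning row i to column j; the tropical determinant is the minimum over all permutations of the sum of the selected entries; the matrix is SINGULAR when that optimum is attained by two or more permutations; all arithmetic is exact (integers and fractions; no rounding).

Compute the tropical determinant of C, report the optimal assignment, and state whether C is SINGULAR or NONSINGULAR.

σ = (0, 1, 2, 3): 16 + (-1) + (-8) + (-8) = -1
σ = (0, 1, 3, 2): 16 + (-1) + 30 + 2 = 47
σ = (0, 2, 1, 3): 16 + 0 + (-3) + (-8) = 5
σ = (0, 2, 3, 1): 16 + 0 + 30 + 27 = 73
σ = (0, 3, 1, 2): 16 + 7 + (-3) + 2 = 22
σ = (0, 3, 2, 1): 16 + 7 + (-8) + 27 = 42
σ = (1, 0, 2, 3): 24 + 9 + (-8) + (-8) = 17
σ = (1, 0, 3, 2): 24 + 9 + 30 + 2 = 65
σ = (1, 2, 0, 3): 24 + 0 + 10 + (-8) = 26
σ = (1, 2, 3, 0): 24 + 0 + 30 + 14 = 68
σ = (1, 3, 0, 2): 24 + 7 + 10 + 2 = 43
σ = (1, 3, 2, 0): 24 + 7 + (-8) + 14 = 37
σ = (2, 0, 1, 3): 14 + 9 + (-3) + (-8) = 12
σ = (2, 0, 3, 1): 14 + 9 + 30 + 27 = 80
σ = (2, 1, 0, 3): 14 + (-1) + 10 + (-8) = 15
σ = (2, 1, 3, 0): 14 + (-1) + 30 + 14 = 57
σ = (2, 3, 0, 1): 14 + 7 + 10 + 27 = 58
σ = (2, 3, 1, 0): 14 + 7 + (-3) + 14 = 32
σ = (3, 0, 1, 2): 21 + 9 + (-3) + 2 = 29
σ = (3, 0, 2, 1): 21 + 9 + (-8) + 27 = 49
σ = (3, 1, 0, 2): 21 + (-1) + 10 + 2 = 32
σ = (3, 1, 2, 0): 21 + (-1) + (-8) + 14 = 26
σ = (3, 2, 0, 1): 21 + 0 + 10 + 27 = 58
σ = (3, 2, 1, 0): 21 + 0 + (-3) + 14 = 32
Optimal value attained by: σ = (0, 1, 2, 3).
Answer: det⊕(C) = -1; verdict: NONSINGULAR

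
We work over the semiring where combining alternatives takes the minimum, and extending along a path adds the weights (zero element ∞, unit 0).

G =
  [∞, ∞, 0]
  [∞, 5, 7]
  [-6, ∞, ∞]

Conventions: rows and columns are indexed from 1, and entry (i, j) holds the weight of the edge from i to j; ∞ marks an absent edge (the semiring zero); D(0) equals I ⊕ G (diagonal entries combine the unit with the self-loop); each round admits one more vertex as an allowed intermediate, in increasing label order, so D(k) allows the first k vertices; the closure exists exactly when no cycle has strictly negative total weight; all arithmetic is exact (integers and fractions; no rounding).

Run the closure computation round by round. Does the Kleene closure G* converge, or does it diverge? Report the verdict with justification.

D(0):
  [0, ∞, 0]
  [∞, 0, 7]
  [-6, ∞, 0]
Detection: at round 1, diagonal entry (3, 3) turns strictly negative.
Key observation: the cycle 3->1->3 has total weight (-6) + 0, which is strictly negative.
Answer: DIVERGES — negative cycle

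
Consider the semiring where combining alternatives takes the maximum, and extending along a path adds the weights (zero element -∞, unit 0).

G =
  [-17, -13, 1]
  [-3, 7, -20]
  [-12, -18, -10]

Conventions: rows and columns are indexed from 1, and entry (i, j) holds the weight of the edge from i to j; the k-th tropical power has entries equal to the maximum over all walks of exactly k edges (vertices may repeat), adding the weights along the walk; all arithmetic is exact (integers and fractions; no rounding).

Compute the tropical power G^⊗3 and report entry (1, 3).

G^⊗2:
  [-11, -6, -9]
  [4, 14, -2]
  [-21, -11, -11]
G^⊗3:
  [-9, 1, -10]
  [11, 21, 5]
  [-14, -4, -20]
Key observation: the optimum is the walk 1->3->1->3, with weight 1 + (-12) + 1 = -10.
Optimal value attained by: walk 1->3->1->3.
Answer: (G^⊗3)[1][3] = -10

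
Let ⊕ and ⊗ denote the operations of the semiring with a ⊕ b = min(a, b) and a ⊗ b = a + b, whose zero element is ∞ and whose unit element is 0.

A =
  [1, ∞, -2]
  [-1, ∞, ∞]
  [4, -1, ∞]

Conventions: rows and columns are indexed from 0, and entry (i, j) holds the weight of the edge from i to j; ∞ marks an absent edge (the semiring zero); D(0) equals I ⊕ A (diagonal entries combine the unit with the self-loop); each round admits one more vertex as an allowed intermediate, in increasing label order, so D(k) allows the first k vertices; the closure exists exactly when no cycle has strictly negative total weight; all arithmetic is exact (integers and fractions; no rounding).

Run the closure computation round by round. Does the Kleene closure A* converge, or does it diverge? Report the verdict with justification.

D(0):
  [0, ∞, -2]
  [-1, 0, ∞]
  [4, -1, 0]
D(1):
  [0, ∞, -2]
  [-1, 0, -3]
  [4, -1, 0]
Detection: at round 2, diagonal entry (2, 2) turns strictly negative.
Key observation: the cycle 2->1->0->2 has total weight (-1) + (-1) + (-2), which is strictly negative.
Answer: DIVERGES — negative cycle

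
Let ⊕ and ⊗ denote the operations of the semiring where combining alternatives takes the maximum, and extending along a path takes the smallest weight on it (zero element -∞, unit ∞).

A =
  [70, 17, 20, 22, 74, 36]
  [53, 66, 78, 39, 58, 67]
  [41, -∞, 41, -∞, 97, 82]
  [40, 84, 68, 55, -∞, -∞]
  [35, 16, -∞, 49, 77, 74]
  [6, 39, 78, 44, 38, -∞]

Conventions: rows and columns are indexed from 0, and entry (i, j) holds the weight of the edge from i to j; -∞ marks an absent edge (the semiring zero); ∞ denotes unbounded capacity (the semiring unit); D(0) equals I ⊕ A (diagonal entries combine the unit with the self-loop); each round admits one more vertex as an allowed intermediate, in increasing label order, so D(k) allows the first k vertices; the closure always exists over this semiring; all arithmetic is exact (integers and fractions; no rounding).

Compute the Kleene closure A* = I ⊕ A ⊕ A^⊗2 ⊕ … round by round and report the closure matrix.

D(0):
  [∞, 17, 20, 22, 74, 36]
  [53, ∞, 78, 39, 58, 67]
  [41, -∞, ∞, -∞, 97, 82]
  [40, 84, 68, ∞, -∞, -∞]
  [35, 16, -∞, 49, ∞, 74]
  [6, 39, 78, 44, 38, ∞]
D(1):
  [∞, 17, 20, 22, 74, 36]
  [53, ∞, 78, 39, 58, 67]
  [41, 17, ∞, 22, 97, 82]
  [40, 84, 68, ∞, 40, 36]
  [35, 17, 20, 49, ∞, 74]
  [6, 39, 78, 44, 38, ∞]
D(2):
  [∞, 17, 20, 22, 74, 36]
  [53, ∞, 78, 39, 58, 67]
  [41, 17, ∞, 22, 97, 82]
  [53, 84, 78, ∞, 58, 67]
  [35, 17, 20, 49, ∞, 74]
  [39, 39, 78, 44, 39, ∞]
D(3):
  [∞, 17, 20, 22, 74, 36]
  [53, ∞, 78, 39, 78, 78]
  [41, 17, ∞, 22, 97, 82]
  [53, 84, 78, ∞, 78, 78]
  [35, 17, 20, 49, ∞, 74]
  [41, 39, 78, 44, 78, ∞]
D(4):
  [∞, 22, 22, 22, 74, 36]
  [53, ∞, 78, 39, 78, 78]
  [41, 22, ∞, 22, 97, 82]
  [53, 84, 78, ∞, 78, 78]
  [49, 49, 49, 49, ∞, 74]
  [44, 44, 78, 44, 78, ∞]
D(5):
  [∞, 49, 49, 49, 74, 74]
  [53, ∞, 78, 49, 78, 78]
  [49, 49, ∞, 49, 97, 82]
  [53, 84, 78, ∞, 78, 78]
  [49, 49, 49, 49, ∞, 74]
  [49, 49, 78, 49, 78, ∞]
D(6):
  [∞, 49, 74, 49, 74, 74]
  [53, ∞, 78, 49, 78, 78]
  [49, 49, ∞, 49, 97, 82]
  [53, 84, 78, ∞, 78, 78]
  [49, 49, 74, 49, ∞, 74]
  [49, 49, 78, 49, 78, ∞]
Answer: A* = [[∞, 49, 74, 49, 74, 74], [53, ∞, 78, 49, 78, 78], [49, 49, ∞, 49, 97, 82], [53, 84, 78, ∞, 78, 78], [49, 49, 74, 49, ∞, 74], [49, 49, 78, 49, 78, ∞]]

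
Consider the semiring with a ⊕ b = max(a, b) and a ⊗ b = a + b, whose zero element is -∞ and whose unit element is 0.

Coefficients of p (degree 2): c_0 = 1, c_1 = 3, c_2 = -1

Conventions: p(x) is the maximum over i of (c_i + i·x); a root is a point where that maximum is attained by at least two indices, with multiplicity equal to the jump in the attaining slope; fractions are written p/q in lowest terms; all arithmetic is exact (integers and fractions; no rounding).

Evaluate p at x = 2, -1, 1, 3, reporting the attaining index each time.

p(2) = max(1+0·2=1, 3+1·2=5, -1+2·2=3) = 5 (attained by i=1)
p(-1) = max(1+0·(-1)=1, 3+1·(-1)=2, -1+2·(-1)=-3) = 2 (attained by i=1)
p(1) = max(1+0·1=1, 3+1·1=4, -1+2·1=1) = 4 (attained by i=1)
p(3) = max(1+0·3=1, 3+1·3=6, -1+2·3=5) = 6 (attained by i=1)
Answer: p(2) = 5; p(-1) = 2; p(1) = 4; p(3) = 6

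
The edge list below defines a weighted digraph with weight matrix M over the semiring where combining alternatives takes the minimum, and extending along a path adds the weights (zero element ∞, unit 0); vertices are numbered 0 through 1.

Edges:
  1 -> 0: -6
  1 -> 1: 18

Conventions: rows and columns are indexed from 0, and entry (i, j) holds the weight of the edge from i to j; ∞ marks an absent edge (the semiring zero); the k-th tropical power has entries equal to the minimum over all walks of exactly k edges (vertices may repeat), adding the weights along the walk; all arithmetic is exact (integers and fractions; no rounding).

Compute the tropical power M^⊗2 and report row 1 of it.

M^⊗2:
  [∞, ∞]
  [12, 36]
Answer: row 1 of M^⊗2 = [12, 36]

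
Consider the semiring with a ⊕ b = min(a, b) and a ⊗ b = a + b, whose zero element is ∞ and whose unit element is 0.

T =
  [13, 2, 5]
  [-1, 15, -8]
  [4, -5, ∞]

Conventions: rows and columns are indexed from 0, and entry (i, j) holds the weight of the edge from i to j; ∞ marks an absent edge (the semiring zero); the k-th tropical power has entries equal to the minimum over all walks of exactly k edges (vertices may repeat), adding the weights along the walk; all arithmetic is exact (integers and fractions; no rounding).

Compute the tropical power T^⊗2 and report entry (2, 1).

T^⊗2:
  [1, 0, -6]
  [-4, -13, 4]
  [-6, 6, -13]
Key observation: the optimum is the walk 2->0->1, with weight 4 + 2 = 6.
Optimal value attained by: walk 2->0->1.
Answer: (T^⊗2)[2][1] = 6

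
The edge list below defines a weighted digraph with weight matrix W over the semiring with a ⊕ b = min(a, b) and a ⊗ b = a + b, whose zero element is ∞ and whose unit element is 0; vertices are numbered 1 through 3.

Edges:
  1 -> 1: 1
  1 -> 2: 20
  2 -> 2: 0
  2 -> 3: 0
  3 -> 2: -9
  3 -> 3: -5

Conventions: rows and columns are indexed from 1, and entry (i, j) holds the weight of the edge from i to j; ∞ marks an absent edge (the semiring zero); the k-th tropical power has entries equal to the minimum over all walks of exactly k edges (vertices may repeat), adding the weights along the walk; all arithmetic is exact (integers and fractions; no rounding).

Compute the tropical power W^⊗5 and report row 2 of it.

W^⊗2:
  [2, 20, 20]
  [∞, -9, -5]
  [∞, -14, -10]
W^⊗3:
  [3, 11, 15]
  [∞, -14, -10]
  [∞, -19, -15]
W^⊗4:
  [4, 6, 10]
  [∞, -19, -15]
  [∞, -24, -20]
W^⊗5:
  [5, 1, 5]
  [∞, -24, -20]
  [∞, -29, -25]
Answer: row 2 of W^⊗5 = [∞, -24, -20]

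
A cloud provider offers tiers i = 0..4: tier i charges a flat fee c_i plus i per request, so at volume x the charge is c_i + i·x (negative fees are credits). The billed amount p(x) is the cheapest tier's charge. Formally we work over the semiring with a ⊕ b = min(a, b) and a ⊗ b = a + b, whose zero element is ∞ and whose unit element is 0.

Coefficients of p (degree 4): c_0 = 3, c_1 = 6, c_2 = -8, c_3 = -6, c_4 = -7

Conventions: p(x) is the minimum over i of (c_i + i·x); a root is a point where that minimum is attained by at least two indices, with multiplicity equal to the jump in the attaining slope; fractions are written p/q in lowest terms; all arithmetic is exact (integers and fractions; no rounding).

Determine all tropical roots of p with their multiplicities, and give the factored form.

hull edge (i=0, c=3) to (i=2, c=-8): slope -11/2, span 2
hull edge (i=2, c=-8) to (i=4, c=-7): slope 1/2, span 2
Factored form: p(x) = -7 ⊗ (x ⊕ (-1/2)) ⊗ (x ⊕ (-1/2)) ⊗ (x ⊕ 11/2) ⊗ (x ⊕ 11/2)
Answer: roots = -1/2 (mult 2), 11/2 (mult 2)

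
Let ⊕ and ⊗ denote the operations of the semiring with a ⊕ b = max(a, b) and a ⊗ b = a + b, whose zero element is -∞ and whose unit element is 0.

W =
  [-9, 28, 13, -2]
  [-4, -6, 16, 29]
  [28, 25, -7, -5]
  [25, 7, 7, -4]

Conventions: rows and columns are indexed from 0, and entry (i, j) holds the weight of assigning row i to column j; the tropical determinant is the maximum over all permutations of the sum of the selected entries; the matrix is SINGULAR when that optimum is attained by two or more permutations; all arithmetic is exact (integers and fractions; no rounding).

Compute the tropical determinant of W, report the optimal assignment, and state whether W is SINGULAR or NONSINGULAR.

σ = (0, 1, 2, 3): (-9) + (-6) + (-7) + (-4) = -26
σ = (0, 1, 3, 2): (-9) + (-6) + (-5) + 7 = -13
σ = (0, 2, 1, 3): (-9) + 16 + 25 + (-4) = 28
σ = (0, 2, 3, 1): (-9) + 16 + (-5) + 7 = 9
σ = (0, 3, 1, 2): (-9) + 29 + 25 + 7 = 52
σ = (0, 3, 2, 1): (-9) + 29 + (-7) + 7 = 20
σ = (1, 0, 2, 3): 28 + (-4) + (-7) + (-4) = 13
σ = (1, 0, 3, 2): 28 + (-4) + (-5) + 7 = 26
σ = (1, 2, 0, 3): 28 + 16 + 28 + (-4) = 68
σ = (1, 2, 3, 0): 28 + 16 + (-5) + 25 = 64
σ = (1, 3, 0, 2): 28 + 29 + 28 + 7 = 92
σ = (1, 3, 2, 0): 28 + 29 + (-7) + 25 = 75
σ = (2, 0, 1, 3): 13 + (-4) + 25 + (-4) = 30
σ = (2, 0, 3, 1): 13 + (-4) + (-5) + 7 = 11
σ = (2, 1, 0, 3): 13 + (-6) + 28 + (-4) = 31
σ = (2, 1, 3, 0): 13 + (-6) + (-5) + 25 = 27
σ = (2, 3, 0, 1): 13 + 29 + 28 + 7 = 77
σ = (2, 3, 1, 0): 13 + 29 + 25 + 25 = 92
σ = (3, 0, 1, 2): (-2) + (-4) + 25 + 7 = 26
σ = (3, 0, 2, 1): (-2) + (-4) + (-7) + 7 = -6
σ = (3, 1, 0, 2): (-2) + (-6) + 28 + 7 = 27
σ = (3, 1, 2, 0): (-2) + (-6) + (-7) + 25 = 10
σ = (3, 2, 0, 1): (-2) + 16 + 28 + 7 = 49
σ = (3, 2, 1, 0): (-2) + 16 + 25 + 25 = 64
Optimal value attained by: σ = (1, 3, 0, 2).
Answer: det⊕(W) = 92; verdict: SINGULAR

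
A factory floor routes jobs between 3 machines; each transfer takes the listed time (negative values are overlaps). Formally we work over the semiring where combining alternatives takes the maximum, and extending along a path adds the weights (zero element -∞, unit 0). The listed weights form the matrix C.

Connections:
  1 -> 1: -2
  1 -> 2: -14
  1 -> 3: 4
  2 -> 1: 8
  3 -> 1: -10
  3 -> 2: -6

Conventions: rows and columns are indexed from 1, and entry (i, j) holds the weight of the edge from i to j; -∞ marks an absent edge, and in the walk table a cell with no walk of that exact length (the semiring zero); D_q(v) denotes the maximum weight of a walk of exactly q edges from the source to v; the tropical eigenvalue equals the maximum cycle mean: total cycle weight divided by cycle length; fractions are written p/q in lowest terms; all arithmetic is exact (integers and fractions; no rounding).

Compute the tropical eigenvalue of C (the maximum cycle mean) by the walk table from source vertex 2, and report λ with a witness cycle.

q=0: [-∞, 0, -∞]
q=1: [8, -∞, -∞]
q=2: [6, -6, 12]
q=3: [4, 6, 10]
Optimal cycle mean attained by: cycle 1->3->2->1, total 4 + (-6) + 8, length 3.
Answer: λ = 2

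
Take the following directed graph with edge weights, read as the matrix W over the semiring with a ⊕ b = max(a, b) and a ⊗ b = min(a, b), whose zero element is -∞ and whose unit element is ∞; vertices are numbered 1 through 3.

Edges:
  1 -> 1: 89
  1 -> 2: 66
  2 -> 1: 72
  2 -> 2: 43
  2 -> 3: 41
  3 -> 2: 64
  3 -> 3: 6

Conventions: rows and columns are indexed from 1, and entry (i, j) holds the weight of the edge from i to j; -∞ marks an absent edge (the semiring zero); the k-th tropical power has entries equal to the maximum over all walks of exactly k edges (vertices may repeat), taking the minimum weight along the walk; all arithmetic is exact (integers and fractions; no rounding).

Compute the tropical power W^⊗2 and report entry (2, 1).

W^⊗2:
  [89, 66, 41]
  [72, 66, 41]
  [64, 43, 41]
Key observation: the optimum is the walk 2->1->1, with weight 72 min 89 = 72.
Optimal value attained by: walk 2->1->1.
Answer: (W^⊗2)[2][1] = 72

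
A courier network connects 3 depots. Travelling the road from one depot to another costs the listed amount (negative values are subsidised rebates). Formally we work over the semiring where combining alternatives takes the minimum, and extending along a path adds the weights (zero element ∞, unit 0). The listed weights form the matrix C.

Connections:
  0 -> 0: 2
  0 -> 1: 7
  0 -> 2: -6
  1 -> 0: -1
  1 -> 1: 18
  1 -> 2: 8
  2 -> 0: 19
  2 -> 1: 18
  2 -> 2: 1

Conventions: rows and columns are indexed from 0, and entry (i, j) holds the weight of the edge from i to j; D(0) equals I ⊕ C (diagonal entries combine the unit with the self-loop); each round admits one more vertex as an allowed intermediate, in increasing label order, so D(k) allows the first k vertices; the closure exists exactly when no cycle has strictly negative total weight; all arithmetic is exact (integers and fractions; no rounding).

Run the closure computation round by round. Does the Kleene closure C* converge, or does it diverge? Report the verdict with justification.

D(0):
  [0, 7, -6]
  [-1, 0, 8]
  [19, 18, 0]
D(1):
  [0, 7, -6]
  [-1, 0, -7]
  [19, 18, 0]
D(2):
  [0, 7, -6]
  [-1, 0, -7]
  [17, 18, 0]
D(3):
  [0, 7, -6]
  [-1, 0, -7]
  [17, 18, 0]
Key observation: every diagonal entry stays at the unit through all rounds, so no improving cycle exists.
Answer: CONVERGES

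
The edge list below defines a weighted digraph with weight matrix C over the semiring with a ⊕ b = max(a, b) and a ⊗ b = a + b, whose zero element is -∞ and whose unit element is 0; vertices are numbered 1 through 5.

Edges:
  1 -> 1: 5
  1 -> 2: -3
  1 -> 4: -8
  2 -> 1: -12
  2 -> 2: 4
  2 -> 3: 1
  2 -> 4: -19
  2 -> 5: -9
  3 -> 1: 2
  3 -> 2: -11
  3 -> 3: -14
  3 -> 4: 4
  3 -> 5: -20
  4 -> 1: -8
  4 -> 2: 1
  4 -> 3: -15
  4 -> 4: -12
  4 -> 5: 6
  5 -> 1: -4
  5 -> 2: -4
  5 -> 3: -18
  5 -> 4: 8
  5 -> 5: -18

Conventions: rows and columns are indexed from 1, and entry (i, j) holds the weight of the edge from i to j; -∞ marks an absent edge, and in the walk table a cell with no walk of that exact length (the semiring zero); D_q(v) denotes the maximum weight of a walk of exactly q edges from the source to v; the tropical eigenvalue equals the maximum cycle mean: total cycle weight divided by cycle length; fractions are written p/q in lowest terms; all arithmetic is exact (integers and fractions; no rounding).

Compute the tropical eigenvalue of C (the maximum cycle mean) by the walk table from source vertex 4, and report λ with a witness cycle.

q=0: [-∞, -∞, -∞, 0, -∞]
q=1: [-8, 1, -15, -12, 6]
q=2: [2, 5, 2, 14, -6]
q=3: [7, 15, 6, 6, 20]
q=4: [16, 19, 16, 28, 12]
q=5: [21, 29, 20, 20, 34]
Optimal cycle mean attained by: cycle 4->5->4, total 6 + 8, length 2.
Answer: λ = 7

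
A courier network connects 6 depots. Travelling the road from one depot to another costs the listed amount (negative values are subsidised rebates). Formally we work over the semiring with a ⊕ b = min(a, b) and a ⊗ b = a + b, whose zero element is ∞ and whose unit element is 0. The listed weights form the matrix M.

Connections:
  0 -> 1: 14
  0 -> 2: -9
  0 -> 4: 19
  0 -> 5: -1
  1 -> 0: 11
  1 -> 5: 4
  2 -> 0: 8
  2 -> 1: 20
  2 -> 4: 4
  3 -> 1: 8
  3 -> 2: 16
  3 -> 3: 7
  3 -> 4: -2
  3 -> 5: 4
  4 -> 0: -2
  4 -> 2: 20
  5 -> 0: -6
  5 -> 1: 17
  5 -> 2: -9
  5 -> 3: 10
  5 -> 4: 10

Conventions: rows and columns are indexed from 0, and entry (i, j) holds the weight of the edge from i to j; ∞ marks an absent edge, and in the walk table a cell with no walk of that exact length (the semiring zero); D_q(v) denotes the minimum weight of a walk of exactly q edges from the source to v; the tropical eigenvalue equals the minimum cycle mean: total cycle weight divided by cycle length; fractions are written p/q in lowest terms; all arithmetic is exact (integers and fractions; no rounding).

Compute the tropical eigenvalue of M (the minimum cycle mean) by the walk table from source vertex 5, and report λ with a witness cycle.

q=0: [∞, ∞, ∞, ∞, ∞, 0]
q=1: [-6, 17, -9, 10, 10, ∞]
q=2: [-1, 8, -15, 17, -5, -7]
q=3: [-13, 5, -16, 3, -11, -2]
q=4: [-13, 1, -22, 8, -12, -14]
q=5: [-20, -2, -23, -4, -18, -14]
q=6: [-20, -6, -29, -4, -19, -21]
Optimal cycle mean attained by: cycle 0->5->0, total (-1) + (-6), length 2.
Answer: λ = -7/2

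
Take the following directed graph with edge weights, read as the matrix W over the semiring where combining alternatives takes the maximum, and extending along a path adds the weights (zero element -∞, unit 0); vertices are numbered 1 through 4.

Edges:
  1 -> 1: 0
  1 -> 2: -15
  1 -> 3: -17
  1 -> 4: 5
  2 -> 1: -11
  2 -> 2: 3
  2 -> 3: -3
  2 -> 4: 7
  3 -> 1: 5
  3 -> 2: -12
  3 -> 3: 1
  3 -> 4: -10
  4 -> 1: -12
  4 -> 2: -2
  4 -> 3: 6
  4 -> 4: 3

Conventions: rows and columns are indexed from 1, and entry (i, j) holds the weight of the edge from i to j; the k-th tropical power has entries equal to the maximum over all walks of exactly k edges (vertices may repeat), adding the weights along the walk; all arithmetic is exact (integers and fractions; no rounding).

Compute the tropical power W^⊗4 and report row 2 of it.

W^⊗2:
  [0, 3, 11, 8]
  [2, 6, 13, 10]
  [6, -9, 2, 10]
  [11, 1, 9, 6]
W^⊗3:
  [16, 6, 14, 11]
  [18, 9, 16, 13]
  [7, 8, 16, 13]
  [14, 4, 12, 16]
W^⊗4:
  [19, 9, 17, 21]
  [21, 12, 19, 23]
  [21, 11, 19, 16]
  [17, 14, 22, 19]
Answer: row 2 of W^⊗4 = [21, 12, 19, 23]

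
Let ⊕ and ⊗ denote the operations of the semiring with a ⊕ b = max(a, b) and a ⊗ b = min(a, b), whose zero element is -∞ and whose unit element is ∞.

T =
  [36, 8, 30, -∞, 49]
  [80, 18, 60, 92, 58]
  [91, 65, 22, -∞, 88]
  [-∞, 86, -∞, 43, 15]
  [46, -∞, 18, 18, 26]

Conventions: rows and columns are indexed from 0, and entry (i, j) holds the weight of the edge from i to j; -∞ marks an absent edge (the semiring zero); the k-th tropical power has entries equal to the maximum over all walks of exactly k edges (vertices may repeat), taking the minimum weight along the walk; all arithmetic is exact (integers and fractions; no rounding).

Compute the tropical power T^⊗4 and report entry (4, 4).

T^⊗2:
  [46, 30, 30, 18, 36]
  [60, 86, 30, 43, 60]
  [65, 22, 60, 65, 58]
  [80, 43, 60, 86, 58]
  [36, 18, 30, 18, 46]
T^⊗3:
  [36, 30, 30, 30, 46]
  [80, 43, 60, 86, 58]
  [60, 65, 30, 43, 60]
  [60, 86, 43, 43, 60]
  [46, 30, 30, 18, 36]
T^⊗4:
  [46, 30, 30, 30, 36]
  [60, 86, 43, 43, 60]
  [65, 43, 60, 65, 58]
  [80, 43, 60, 86, 58]
  [36, 30, 30, 30, 46]
Key observation: the optimum is the walk 4->0->4->0->4, with weight 46 min 49 min 46 min 49 = 46.
Optimal value attained by: walk 4->0->4->0->4.
Answer: (T^⊗4)[4][4] = 46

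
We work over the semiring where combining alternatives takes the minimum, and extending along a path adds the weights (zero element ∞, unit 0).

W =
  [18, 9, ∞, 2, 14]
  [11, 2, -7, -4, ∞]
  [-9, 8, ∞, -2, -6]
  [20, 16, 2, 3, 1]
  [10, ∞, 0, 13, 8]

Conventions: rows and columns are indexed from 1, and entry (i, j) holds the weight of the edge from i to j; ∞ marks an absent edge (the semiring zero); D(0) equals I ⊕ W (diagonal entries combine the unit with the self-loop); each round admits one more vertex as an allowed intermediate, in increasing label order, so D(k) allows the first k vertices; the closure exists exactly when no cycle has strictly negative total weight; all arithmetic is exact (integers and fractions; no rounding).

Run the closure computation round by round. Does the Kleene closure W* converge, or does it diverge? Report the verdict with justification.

D(0):
  [0, 9, ∞, 2, 14]
  [11, 0, -7, -4, ∞]
  [-9, 8, 0, -2, -6]
  [20, 16, 2, 0, 1]
  [10, ∞, 0, 13, 0]
D(1):
  [0, 9, ∞, 2, 14]
  [11, 0, -7, -4, 25]
  [-9, 0, 0, -7, -6]
  [20, 16, 2, 0, 1]
  [10, 19, 0, 12, 0]
Detection: at round 2, diagonal entry (3, 3) turns strictly negative.
Key observation: the cycle 3->1->2->3 has total weight (-9) + 9 + (-7), which is strictly negative.
Answer: DIVERGES — negative cycle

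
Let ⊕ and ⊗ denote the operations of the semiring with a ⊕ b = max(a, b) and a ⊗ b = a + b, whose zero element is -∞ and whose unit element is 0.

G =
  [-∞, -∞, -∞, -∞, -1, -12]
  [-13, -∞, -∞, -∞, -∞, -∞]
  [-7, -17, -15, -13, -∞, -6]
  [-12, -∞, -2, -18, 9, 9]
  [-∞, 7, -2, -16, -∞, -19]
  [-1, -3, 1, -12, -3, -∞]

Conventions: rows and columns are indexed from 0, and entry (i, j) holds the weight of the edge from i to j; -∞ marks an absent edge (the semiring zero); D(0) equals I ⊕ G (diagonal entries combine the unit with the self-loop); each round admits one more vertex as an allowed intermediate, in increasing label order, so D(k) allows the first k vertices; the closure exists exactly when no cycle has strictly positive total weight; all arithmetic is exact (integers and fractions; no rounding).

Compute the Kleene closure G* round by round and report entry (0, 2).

D(0):
  [0, -∞, -∞, -∞, -1, -12]
  [-13, 0, -∞, -∞, -∞, -∞]
  [-7, -17, 0, -13, -∞, -6]
  [-12, -∞, -2, 0, 9, 9]
  [-∞, 7, -2, -16, 0, -19]
  [-1, -3, 1, -12, -3, 0]
D(1):
  [0, -∞, -∞, -∞, -1, -12]
  [-13, 0, -∞, -∞, -14, -25]
  [-7, -17, 0, -13, -8, -6]
  [-12, -∞, -2, 0, 9, 9]
  [-∞, 7, -2, -16, 0, -19]
  [-1, -3, 1, -12, -2, 0]
D(2):
  [0, -∞, -∞, -∞, -1, -12]
  [-13, 0, -∞, -∞, -14, -25]
  [-7, -17, 0, -13, -8, -6]
  [-12, -∞, -2, 0, 9, 9]
  [-6, 7, -2, -16, 0, -18]
  [-1, -3, 1, -12, -2, 0]
D(3):
  [0, -∞, -∞, -∞, -1, -12]
  [-13, 0, -∞, -∞, -14, -25]
  [-7, -17, 0, -13, -8, -6]
  [-9, -19, -2, 0, 9, 9]
  [-6, 7, -2, -15, 0, -8]
  [-1, -3, 1, -12, -2, 0]
D(4):
  [0, -∞, -∞, -∞, -1, -12]
  [-13, 0, -∞, -∞, -14, -25]
  [-7, -17, 0, -13, -4, -4]
  [-9, -19, -2, 0, 9, 9]
  [-6, 7, -2, -15, 0, -6]
  [-1, -3, 1, -12, -2, 0]
D(5):
  [0, 6, -3, -16, -1, -7]
  [-13, 0, -16, -29, -14, -20]
  [-7, 3, 0, -13, -4, -4]
  [3, 16, 7, 0, 9, 9]
  [-6, 7, -2, -15, 0, -6]
  [-1, 5, 1, -12, -2, 0]
D(6):
  [0, 6, -3, -16, -1, -7]
  [-13, 0, -16, -29, -14, -20]
  [-5, 3, 0, -13, -4, -4]
  [8, 16, 10, 0, 9, 9]
  [-6, 7, -2, -15, 0, -6]
  [-1, 5, 1, -12, -2, 0]
Answer: G*[0][2] = -3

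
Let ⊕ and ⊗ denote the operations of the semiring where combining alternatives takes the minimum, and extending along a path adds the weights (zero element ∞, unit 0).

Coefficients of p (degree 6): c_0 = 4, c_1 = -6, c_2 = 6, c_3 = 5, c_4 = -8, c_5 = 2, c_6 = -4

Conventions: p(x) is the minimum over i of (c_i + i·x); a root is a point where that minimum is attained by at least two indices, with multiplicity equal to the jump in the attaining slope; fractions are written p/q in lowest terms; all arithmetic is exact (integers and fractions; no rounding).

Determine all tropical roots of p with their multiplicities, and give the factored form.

hull edge (i=0, c=4) to (i=1, c=-6): slope -10, span 1
hull edge (i=1, c=-6) to (i=4, c=-8): slope -2/3, span 3
hull edge (i=4, c=-8) to (i=6, c=-4): slope 2, span 2
Factored form: p(x) = -4 ⊗ (x ⊕ (-2)) ⊗ (x ⊕ (-2)) ⊗ (x ⊕ 2/3) ⊗ (x ⊕ 2/3) ⊗ (x ⊕ 2/3) ⊗ (x ⊕ 10)
Answer: roots = -2 (mult 2), 2/3 (mult 3), 10 (mult 1)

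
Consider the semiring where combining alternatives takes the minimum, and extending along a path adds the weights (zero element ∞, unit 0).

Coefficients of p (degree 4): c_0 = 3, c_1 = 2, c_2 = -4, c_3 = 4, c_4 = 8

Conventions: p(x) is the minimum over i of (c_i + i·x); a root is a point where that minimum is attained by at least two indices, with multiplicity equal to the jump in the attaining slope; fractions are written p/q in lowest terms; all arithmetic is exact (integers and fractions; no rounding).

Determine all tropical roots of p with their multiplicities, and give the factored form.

hull edge (i=0, c=3) to (i=2, c=-4): slope -7/2, span 2
hull edge (i=2, c=-4) to (i=4, c=8): slope 6, span 2
Factored form: p(x) = 8 ⊗ (x ⊕ (-6)) ⊗ (x ⊕ (-6)) ⊗ (x ⊕ 7/2) ⊗ (x ⊕ 7/2)
Answer: roots = -6 (mult 2), 7/2 (mult 2)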